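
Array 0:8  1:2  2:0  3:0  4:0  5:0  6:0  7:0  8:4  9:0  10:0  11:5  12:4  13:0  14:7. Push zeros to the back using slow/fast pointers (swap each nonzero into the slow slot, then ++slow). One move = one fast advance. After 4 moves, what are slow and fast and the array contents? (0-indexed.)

(s=0,f=0) a[fast]=8≠0 swap→a[0]=8 → slow++,fast++
(s=1,f=1) a[fast]=2≠0 swap→a[1]=2 → slow++,fast++
(s=2,f=2) a[fast]=0 → fast++
(s=2,f=3) a[fast]=0 → fast++

slow=2, fast=4, a=[8, 2, 0, 0, 0, 0, 0, 0, 4, 0, 0, 5, 4, 0, 7]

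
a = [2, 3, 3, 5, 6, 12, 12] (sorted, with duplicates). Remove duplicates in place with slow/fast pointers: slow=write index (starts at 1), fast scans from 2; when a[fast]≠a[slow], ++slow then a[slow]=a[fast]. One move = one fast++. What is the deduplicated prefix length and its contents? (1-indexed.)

length 5; prefix = [2, 3, 5, 6, 12]

slow=1 fast=2: a[fast]=3≠a[slow]=2 write a[2]=3, slow++,fast++
slow=2 fast=3: a[fast]=3=a[slow] dup, fast++
slow=2 fast=4: a[fast]=5≠a[slow]=3 write a[3]=5, slow++,fast++
slow=3 fast=5: a[fast]=6≠a[slow]=5 write a[4]=6, slow++,fast++
slow=4 fast=6: a[fast]=12≠a[slow]=6 write a[5]=12, slow++,fast++
slow=5 fast=7: a[fast]=12=a[slow] dup, fast++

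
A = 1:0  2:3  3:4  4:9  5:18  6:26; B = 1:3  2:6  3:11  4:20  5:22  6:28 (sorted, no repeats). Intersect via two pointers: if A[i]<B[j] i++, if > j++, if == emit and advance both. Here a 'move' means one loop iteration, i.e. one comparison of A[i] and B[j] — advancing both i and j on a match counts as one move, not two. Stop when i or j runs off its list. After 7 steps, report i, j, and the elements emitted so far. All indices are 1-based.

i=6, j=4, emitted=[3]

i=1 j=1: 0<3, i++
i=2 j=1: 3==3 emit, i++,j++
i=3 j=2: 4<6, i++
i=4 j=2: 9>6, j++
i=4 j=3: 9<11, i++
i=5 j=3: 18>11, j++
i=5 j=4: 18<20, i++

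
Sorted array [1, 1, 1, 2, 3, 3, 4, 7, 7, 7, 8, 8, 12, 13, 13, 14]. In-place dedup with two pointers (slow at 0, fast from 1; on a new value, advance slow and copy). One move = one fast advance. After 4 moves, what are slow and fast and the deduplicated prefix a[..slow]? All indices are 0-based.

slow=2, fast=5, prefix=[1, 2, 3]

(s=0,f=1) a[fast]=1=a[slow] dup → fast++
(s=0,f=2) a[fast]=1=a[slow] dup → fast++
(s=0,f=3) a[fast]=2≠a[slow]=1 write a[1]=2 → slow++,fast++
(s=1,f=4) a[fast]=3≠a[slow]=2 write a[2]=3 → slow++,fast++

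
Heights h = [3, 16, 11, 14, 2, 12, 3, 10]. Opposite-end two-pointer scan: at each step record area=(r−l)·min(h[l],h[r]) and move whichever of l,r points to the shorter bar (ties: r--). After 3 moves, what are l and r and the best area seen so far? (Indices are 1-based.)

l=2, r=6, best area=60

[1,8] min(3,10)*7=21 best=21 * → l++
[2,8] min(16,10)*6=60 best=60 * → r--
[2,7] min(16,3)*5=15 best=60 → r--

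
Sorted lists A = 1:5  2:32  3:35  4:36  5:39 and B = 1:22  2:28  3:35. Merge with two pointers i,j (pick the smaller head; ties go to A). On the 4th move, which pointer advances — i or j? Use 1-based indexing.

i=1 j=1: A[i]=5<=B[j]=22 take 5, i++
i=2 j=1: A[i]=32>B[j]=22 take 22, j++
i=2 j=2: A[i]=32>B[j]=28 take 28, j++
i=2 j=3: A[i]=32<=B[j]=35 take 32, i++

i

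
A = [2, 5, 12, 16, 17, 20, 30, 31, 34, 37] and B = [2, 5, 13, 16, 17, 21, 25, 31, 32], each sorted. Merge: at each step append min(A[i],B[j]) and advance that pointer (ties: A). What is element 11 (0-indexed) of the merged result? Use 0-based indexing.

merged[11] = 21

i=0 j=0: A[i]=2<=B[j]=2 take 2, i++
i=1 j=0: A[i]=5>B[j]=2 take 2, j++
i=1 j=1: A[i]=5<=B[j]=5 take 5, i++
i=2 j=1: A[i]=12>B[j]=5 take 5, j++
i=2 j=2: A[i]=12<=B[j]=13 take 12, i++
i=3 j=2: A[i]=16>B[j]=13 take 13, j++
i=3 j=3: A[i]=16<=B[j]=16 take 16, i++
i=4 j=3: A[i]=17>B[j]=16 take 16, j++
i=4 j=4: A[i]=17<=B[j]=17 take 17, i++
i=5 j=4: A[i]=20>B[j]=17 take 17, j++
i=5 j=5: A[i]=20<=B[j]=21 take 20, i++
i=6 j=5: A[i]=30>B[j]=21 take 21, j++
i=6 j=6: A[i]=30>B[j]=25 take 25, j++
i=6 j=7: A[i]=30<=B[j]=31 take 30, i++
i=7 j=7: A[i]=31<=B[j]=31 take 31, i++
i=8 j=7: A[i]=34>B[j]=31 take 31, j++
i=8 j=8: A[i]=34>B[j]=32 take 32, j++
i=8 j=9: B done, take A[i]=34, i++
i=9 j=9: B done, take A[i]=37, i++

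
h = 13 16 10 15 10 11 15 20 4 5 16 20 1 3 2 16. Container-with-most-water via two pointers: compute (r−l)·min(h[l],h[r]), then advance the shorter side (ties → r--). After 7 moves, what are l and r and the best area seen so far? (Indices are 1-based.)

l=4, r=12, best area=224

l=1 r=16: min(13,16)*15=195 best=195 *, l++
l=2 r=16: min(16,16)*14=224 best=224 *, r--
l=2 r=15: min(16,2)*13=26 best=224, r--
l=2 r=14: min(16,3)*12=36 best=224, r--
l=2 r=13: min(16,1)*11=11 best=224, r--
l=2 r=12: min(16,20)*10=160 best=224, l++
l=3 r=12: min(10,20)*9=90 best=224, l++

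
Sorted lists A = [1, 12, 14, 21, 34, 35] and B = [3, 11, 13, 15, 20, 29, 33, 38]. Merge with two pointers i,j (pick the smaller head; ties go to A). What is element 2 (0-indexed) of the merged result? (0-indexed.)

merged[2] = 11

[i=0,j=0] A[i]=1<=B[j]=3 take 1 → i++
[i=1,j=0] A[i]=12>B[j]=3 take 3 → j++
[i=1,j=1] A[i]=12>B[j]=11 take 11 → j++
[i=1,j=2] A[i]=12<=B[j]=13 take 12 → i++
[i=2,j=2] A[i]=14>B[j]=13 take 13 → j++
[i=2,j=3] A[i]=14<=B[j]=15 take 14 → i++
[i=3,j=3] A[i]=21>B[j]=15 take 15 → j++
[i=3,j=4] A[i]=21>B[j]=20 take 20 → j++
[i=3,j=5] A[i]=21<=B[j]=29 take 21 → i++
[i=4,j=5] A[i]=34>B[j]=29 take 29 → j++
[i=4,j=6] A[i]=34>B[j]=33 take 33 → j++
[i=4,j=7] A[i]=34<=B[j]=38 take 34 → i++
[i=5,j=7] A[i]=35<=B[j]=38 take 35 → i++
[i=6,j=7] A done, take B[j]=38 → j++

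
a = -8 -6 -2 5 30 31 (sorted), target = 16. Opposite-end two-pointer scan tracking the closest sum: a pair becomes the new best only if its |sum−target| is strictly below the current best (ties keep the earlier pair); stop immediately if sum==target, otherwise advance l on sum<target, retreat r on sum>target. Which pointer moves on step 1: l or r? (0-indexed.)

r

l=0 r=5: -8+31=23 d=7 *, r--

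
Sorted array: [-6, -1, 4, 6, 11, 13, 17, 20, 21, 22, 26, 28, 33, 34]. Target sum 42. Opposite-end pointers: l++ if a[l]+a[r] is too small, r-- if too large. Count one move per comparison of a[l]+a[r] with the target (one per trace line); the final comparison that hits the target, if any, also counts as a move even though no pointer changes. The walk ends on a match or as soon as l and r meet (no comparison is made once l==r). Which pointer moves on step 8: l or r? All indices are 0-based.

l=0 r=13: -6+34=28 <42, l++
l=1 r=13: -1+34=33 <42, l++
l=2 r=13: 4+34=38 <42, l++
l=3 r=13: 6+34=40 <42, l++
l=4 r=13: 11+34=45 >42, r--
l=4 r=12: 11+33=44 >42, r--
l=4 r=11: 11+28=39 <42, l++
l=5 r=11: 13+28=41 <42, l++

l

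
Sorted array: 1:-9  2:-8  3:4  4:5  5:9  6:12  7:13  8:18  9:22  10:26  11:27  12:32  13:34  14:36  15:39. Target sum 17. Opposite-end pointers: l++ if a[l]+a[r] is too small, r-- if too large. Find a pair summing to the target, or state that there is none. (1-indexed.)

l=1 r=15: -9+39=30 >17, r--
l=1 r=14: -9+36=27 >17, r--
l=1 r=13: -9+34=25 >17, r--
l=1 r=12: -9+32=23 >17, r--
l=1 r=11: -9+27=18 >17, r--
l=1 r=10: -9+26=17, found

(-9, 26)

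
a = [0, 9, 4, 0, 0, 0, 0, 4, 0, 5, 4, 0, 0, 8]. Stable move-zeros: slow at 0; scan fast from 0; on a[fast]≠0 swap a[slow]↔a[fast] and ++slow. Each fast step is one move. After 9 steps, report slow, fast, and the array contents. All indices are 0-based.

(s=0,f=0) a[fast]=0 → fast++
(s=0,f=1) a[fast]=9≠0 swap→a[0]=9 → slow++,fast++
(s=1,f=2) a[fast]=4≠0 swap→a[1]=4 → slow++,fast++
(s=2,f=3) a[fast]=0 → fast++
(s=2,f=4) a[fast]=0 → fast++
(s=2,f=5) a[fast]=0 → fast++
(s=2,f=6) a[fast]=0 → fast++
(s=2,f=7) a[fast]=4≠0 swap→a[2]=4 → slow++,fast++
(s=3,f=8) a[fast]=0 → fast++

slow=3, fast=9, a=[9, 4, 4, 0, 0, 0, 0, 0, 0, 5, 4, 0, 0, 8]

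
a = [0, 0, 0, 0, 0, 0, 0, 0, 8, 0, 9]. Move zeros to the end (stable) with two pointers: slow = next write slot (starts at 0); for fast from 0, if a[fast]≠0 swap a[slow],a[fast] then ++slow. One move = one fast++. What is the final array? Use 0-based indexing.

slow=0 fast=0: a[fast]=0, fast++
slow=0 fast=1: a[fast]=0, fast++
slow=0 fast=2: a[fast]=0, fast++
slow=0 fast=3: a[fast]=0, fast++
slow=0 fast=4: a[fast]=0, fast++
slow=0 fast=5: a[fast]=0, fast++
slow=0 fast=6: a[fast]=0, fast++
slow=0 fast=7: a[fast]=0, fast++
slow=0 fast=8: a[fast]=8≠0 swap→a[0]=8, slow++,fast++
slow=1 fast=9: a[fast]=0, fast++
slow=1 fast=10: a[fast]=9≠0 swap→a[1]=9, slow++,fast++

[8, 9, 0, 0, 0, 0, 0, 0, 0, 0, 0]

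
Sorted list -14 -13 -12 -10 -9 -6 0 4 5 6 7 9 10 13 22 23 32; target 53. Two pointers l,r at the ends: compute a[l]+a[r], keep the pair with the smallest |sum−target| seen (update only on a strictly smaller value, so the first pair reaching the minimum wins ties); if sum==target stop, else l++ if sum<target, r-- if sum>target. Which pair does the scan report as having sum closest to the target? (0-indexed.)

pair (22, 32) with sum 54 (|Δ|=1)

l=0 r=16: -14+32=18 d=35 *, l++
l=1 r=16: -13+32=19 d=34 *, l++
l=2 r=16: -12+32=20 d=33 *, l++
l=3 r=16: -10+32=22 d=31 *, l++
l=4 r=16: -9+32=23 d=30 *, l++
l=5 r=16: -6+32=26 d=27 *, l++
l=6 r=16: 0+32=32 d=21 *, l++
l=7 r=16: 4+32=36 d=17 *, l++
l=8 r=16: 5+32=37 d=16 *, l++
l=9 r=16: 6+32=38 d=15 *, l++
l=10 r=16: 7+32=39 d=14 *, l++
l=11 r=16: 9+32=41 d=12 *, l++
l=12 r=16: 10+32=42 d=11 *, l++
l=13 r=16: 13+32=45 d=8 *, l++
l=14 r=16: 22+32=54 d=1 *, r--
l=14 r=15: 22+23=45 d=8, l++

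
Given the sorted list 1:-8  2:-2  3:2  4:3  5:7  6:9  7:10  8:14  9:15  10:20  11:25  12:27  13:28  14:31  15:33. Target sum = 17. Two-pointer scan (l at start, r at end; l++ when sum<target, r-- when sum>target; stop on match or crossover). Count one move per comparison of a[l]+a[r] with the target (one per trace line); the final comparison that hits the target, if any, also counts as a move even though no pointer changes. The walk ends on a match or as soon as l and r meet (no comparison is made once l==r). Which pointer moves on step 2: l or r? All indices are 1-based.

l=1 r=15: -8+33=25 >17, r--
l=1 r=14: -8+31=23 >17, r--

r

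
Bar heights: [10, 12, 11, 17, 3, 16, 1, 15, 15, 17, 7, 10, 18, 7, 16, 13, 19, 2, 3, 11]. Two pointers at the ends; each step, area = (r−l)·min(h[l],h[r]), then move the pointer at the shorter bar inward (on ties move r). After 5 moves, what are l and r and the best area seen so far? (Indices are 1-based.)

l=3, r=17, best area=198

l=1 r=20: min(10,11)*19=190 best=190 *, l++
l=2 r=20: min(12,11)*18=198 best=198 *, r--
l=2 r=19: min(12,3)*17=51 best=198, r--
l=2 r=18: min(12,2)*16=32 best=198, r--
l=2 r=17: min(12,19)*15=180 best=198, l++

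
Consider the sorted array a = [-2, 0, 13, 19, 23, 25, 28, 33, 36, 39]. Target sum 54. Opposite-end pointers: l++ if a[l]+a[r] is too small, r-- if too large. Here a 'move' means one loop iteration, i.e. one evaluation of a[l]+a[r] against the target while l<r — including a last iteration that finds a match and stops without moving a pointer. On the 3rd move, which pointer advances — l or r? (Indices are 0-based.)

l=0 r=9: -2+39=37 <54, l++
l=1 r=9: 0+39=39 <54, l++
l=2 r=9: 13+39=52 <54, l++

l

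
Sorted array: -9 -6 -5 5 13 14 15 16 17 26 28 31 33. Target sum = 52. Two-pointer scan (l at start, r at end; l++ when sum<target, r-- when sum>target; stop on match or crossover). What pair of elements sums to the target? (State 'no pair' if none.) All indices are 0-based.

l=0 r=12: -9+33=24 <52, l++
l=1 r=12: -6+33=27 <52, l++
l=2 r=12: -5+33=28 <52, l++
l=3 r=12: 5+33=38 <52, l++
l=4 r=12: 13+33=46 <52, l++
l=5 r=12: 14+33=47 <52, l++
l=6 r=12: 15+33=48 <52, l++
l=7 r=12: 16+33=49 <52, l++
l=8 r=12: 17+33=50 <52, l++
l=9 r=12: 26+33=59 >52, r--
l=9 r=11: 26+31=57 >52, r--
l=9 r=10: 26+28=54 >52, r--

no pair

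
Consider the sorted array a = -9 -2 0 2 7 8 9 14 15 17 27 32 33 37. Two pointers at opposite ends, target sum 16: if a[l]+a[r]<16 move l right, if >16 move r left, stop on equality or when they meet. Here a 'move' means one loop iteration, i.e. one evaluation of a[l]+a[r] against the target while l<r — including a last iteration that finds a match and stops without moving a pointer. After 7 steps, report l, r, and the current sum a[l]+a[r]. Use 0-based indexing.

l=2, r=8, sum=15

[0,13] -9+37=28 >16 → r--
[0,12] -9+33=24 >16 → r--
[0,11] -9+32=23 >16 → r--
[0,10] -9+27=18 >16 → r--
[0,9] -9+17=8 <16 → l++
[1,9] -2+17=15 <16 → l++
[2,9] 0+17=17 >16 → r--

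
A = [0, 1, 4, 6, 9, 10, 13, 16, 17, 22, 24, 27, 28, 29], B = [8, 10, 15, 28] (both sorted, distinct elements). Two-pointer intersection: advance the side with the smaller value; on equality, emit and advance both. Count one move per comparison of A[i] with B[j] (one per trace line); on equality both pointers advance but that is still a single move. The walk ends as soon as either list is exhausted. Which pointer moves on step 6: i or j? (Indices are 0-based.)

i=0 j=0: 0<8, i++
i=1 j=0: 1<8, i++
i=2 j=0: 4<8, i++
i=3 j=0: 6<8, i++
i=4 j=0: 9>8, j++
i=4 j=1: 9<10, i++

i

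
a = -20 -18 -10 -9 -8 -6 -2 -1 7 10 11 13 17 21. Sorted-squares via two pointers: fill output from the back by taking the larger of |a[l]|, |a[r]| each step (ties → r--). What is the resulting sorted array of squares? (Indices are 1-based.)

[1, 4, 36, 49, 64, 81, 100, 100, 121, 169, 289, 324, 400, 441]

l=1 r=14: |-20|<=|21| out[14]=441, r--
l=1 r=13: |-20|>|17| out[13]=400, l++
l=2 r=13: |-18|>|17| out[12]=324, l++
l=3 r=13: |-10|<=|17| out[11]=289, r--
l=3 r=12: |-10|<=|13| out[10]=169, r--
l=3 r=11: |-10|<=|11| out[9]=121, r--
l=3 r=10: |-10|<=|10| out[8]=100, r--
l=3 r=9: |-10|>|7| out[7]=100, l++
l=4 r=9: |-9|>|7| out[6]=81, l++
l=5 r=9: |-8|>|7| out[5]=64, l++
l=6 r=9: |-6|<=|7| out[4]=49, r--
l=6 r=8: |-6|>|-1| out[3]=36, l++
l=7 r=8: |-2|>|-1| out[2]=4, l++
l=8 r=8: |-1|<=|-1| out[1]=1, r--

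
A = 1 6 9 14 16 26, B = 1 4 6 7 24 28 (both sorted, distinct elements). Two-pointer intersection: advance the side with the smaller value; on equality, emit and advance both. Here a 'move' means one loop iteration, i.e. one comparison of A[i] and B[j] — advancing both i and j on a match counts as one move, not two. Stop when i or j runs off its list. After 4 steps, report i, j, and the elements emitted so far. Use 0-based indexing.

i=2, j=4, emitted=[1, 6]

i=0 j=0: 1==1 emit, i++,j++
i=1 j=1: 6>4, j++
i=1 j=2: 6==6 emit, i++,j++
i=2 j=3: 9>7, j++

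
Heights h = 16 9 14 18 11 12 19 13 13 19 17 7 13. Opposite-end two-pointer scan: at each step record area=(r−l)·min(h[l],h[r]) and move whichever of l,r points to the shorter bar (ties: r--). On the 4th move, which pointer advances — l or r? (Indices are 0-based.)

[0,12] min(16,13)*12=156 best=156 * → r--
[0,11] min(16,7)*11=77 best=156 → r--
[0,10] min(16,17)*10=160 best=160 * → l++
[1,10] min(9,17)*9=81 best=160 → l++

l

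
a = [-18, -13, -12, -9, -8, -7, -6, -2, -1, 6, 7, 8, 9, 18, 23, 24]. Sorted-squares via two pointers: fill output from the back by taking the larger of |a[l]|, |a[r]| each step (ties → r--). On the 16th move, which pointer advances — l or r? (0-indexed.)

[0,15] |-18|<=|24| out[15]=576 → r--
[0,14] |-18|<=|23| out[14]=529 → r--
[0,13] |-18|<=|18| out[13]=324 → r--
[0,12] |-18|>|9| out[12]=324 → l++
[1,12] |-13|>|9| out[11]=169 → l++
[2,12] |-12|>|9| out[10]=144 → l++
[3,12] |-9|<=|9| out[9]=81 → r--
[3,11] |-9|>|8| out[8]=81 → l++
[4,11] |-8|<=|8| out[7]=64 → r--
[4,10] |-8|>|7| out[6]=64 → l++
[5,10] |-7|<=|7| out[5]=49 → r--
[5,9] |-7|>|6| out[4]=49 → l++
[6,9] |-6|<=|6| out[3]=36 → r--
[6,8] |-6|>|-1| out[2]=36 → l++
[7,8] |-2|>|-1| out[1]=4 → l++
[8,8] |-1|<=|-1| out[0]=1 → r--

r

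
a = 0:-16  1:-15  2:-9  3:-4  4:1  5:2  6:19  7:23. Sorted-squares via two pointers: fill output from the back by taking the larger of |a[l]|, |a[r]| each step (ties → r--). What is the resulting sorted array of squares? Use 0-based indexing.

[1, 4, 16, 81, 225, 256, 361, 529]

l=0 r=7: |-16|<=|23| out[7]=529, r--
l=0 r=6: |-16|<=|19| out[6]=361, r--
l=0 r=5: |-16|>|2| out[5]=256, l++
l=1 r=5: |-15|>|2| out[4]=225, l++
l=2 r=5: |-9|>|2| out[3]=81, l++
l=3 r=5: |-4|>|2| out[2]=16, l++
l=4 r=5: |1|<=|2| out[1]=4, r--
l=4 r=4: |1|<=|1| out[0]=1, r--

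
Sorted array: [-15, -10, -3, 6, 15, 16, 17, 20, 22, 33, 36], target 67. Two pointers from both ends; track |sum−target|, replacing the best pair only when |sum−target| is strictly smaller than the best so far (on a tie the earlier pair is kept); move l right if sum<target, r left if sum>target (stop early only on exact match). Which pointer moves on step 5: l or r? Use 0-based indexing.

[0,10] -15+36=21 d=46 * → l++
[1,10] -10+36=26 d=41 * → l++
[2,10] -3+36=33 d=34 * → l++
[3,10] 6+36=42 d=25 * → l++
[4,10] 15+36=51 d=16 * → l++

l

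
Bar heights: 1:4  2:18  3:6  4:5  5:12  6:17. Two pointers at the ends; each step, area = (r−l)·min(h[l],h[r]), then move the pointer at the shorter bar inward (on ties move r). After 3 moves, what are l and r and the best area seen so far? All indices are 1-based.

[1,6] min(4,17)*5=20 best=20 * → l++
[2,6] min(18,17)*4=68 best=68 * → r--
[2,5] min(18,12)*3=36 best=68 → r--

l=2, r=4, best area=68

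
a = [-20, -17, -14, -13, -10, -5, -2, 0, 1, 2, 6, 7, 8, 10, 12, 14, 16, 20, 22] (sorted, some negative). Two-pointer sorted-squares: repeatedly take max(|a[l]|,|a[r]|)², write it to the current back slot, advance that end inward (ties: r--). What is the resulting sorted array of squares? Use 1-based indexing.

[0, 1, 4, 4, 25, 36, 49, 64, 100, 100, 144, 169, 196, 196, 256, 289, 400, 400, 484]

l=1 r=19: |-20|<=|22| out[19]=484, r--
l=1 r=18: |-20|<=|20| out[18]=400, r--
l=1 r=17: |-20|>|16| out[17]=400, l++
l=2 r=17: |-17|>|16| out[16]=289, l++
l=3 r=17: |-14|<=|16| out[15]=256, r--
l=3 r=16: |-14|<=|14| out[14]=196, r--
l=3 r=15: |-14|>|12| out[13]=196, l++
l=4 r=15: |-13|>|12| out[12]=169, l++
l=5 r=15: |-10|<=|12| out[11]=144, r--
l=5 r=14: |-10|<=|10| out[10]=100, r--
l=5 r=13: |-10|>|8| out[9]=100, l++
l=6 r=13: |-5|<=|8| out[8]=64, r--
l=6 r=12: |-5|<=|7| out[7]=49, r--
l=6 r=11: |-5|<=|6| out[6]=36, r--
l=6 r=10: |-5|>|2| out[5]=25, l++
l=7 r=10: |-2|<=|2| out[4]=4, r--
l=7 r=9: |-2|>|1| out[3]=4, l++
l=8 r=9: |0|<=|1| out[2]=1, r--
l=8 r=8: |0|<=|0| out[1]=0, r--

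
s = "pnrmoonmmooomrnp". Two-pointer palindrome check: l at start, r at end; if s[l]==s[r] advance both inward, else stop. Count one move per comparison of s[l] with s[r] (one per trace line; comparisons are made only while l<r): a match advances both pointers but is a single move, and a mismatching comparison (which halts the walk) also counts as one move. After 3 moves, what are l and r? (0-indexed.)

[0,15] 'p'=='p' → l++,r--
[1,14] 'n'=='n' → l++,r--
[2,13] 'r'=='r' → l++,r--

l=3, r=12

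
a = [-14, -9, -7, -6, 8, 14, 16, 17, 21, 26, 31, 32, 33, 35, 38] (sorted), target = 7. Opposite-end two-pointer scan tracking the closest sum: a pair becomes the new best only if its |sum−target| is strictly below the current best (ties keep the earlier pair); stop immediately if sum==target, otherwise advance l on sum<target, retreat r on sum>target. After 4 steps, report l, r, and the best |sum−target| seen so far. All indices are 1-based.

[1,15] -14+38=24 d=17 * → r--
[1,14] -14+35=21 d=14 * → r--
[1,13] -14+33=19 d=12 * → r--
[1,12] -14+32=18 d=11 * → r--

l=1, r=11, best |Δ|=11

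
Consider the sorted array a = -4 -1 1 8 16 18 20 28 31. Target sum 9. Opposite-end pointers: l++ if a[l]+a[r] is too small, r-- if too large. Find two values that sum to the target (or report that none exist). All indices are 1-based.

(1, 8)

[1,9] -4+31=27 >9 → r--
[1,8] -4+28=24 >9 → r--
[1,7] -4+20=16 >9 → r--
[1,6] -4+18=14 >9 → r--
[1,5] -4+16=12 >9 → r--
[1,4] -4+8=4 <9 → l++
[2,4] -1+8=7 <9 → l++
[3,4] 1+8=9 → found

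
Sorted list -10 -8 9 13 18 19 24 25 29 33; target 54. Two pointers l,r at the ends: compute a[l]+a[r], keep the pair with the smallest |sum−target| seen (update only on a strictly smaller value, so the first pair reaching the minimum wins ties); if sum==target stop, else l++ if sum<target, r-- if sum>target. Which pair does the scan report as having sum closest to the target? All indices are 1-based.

pair (25, 29) with sum 54 (|Δ|=0)

[1,10] -10+33=23 d=31 * → l++
[2,10] -8+33=25 d=29 * → l++
[3,10] 9+33=42 d=12 * → l++
[4,10] 13+33=46 d=8 * → l++
[5,10] 18+33=51 d=3 * → l++
[6,10] 19+33=52 d=2 * → l++
[7,10] 24+33=57 d=3 → r--
[7,9] 24+29=53 d=1 * → l++
[8,9] 25+29=54 d=0 * → stop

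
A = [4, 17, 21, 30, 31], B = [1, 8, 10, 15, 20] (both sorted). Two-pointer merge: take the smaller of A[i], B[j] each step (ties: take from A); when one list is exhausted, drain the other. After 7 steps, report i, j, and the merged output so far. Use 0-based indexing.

[i=0,j=0] A[i]=4>B[j]=1 take 1 → j++
[i=0,j=1] A[i]=4<=B[j]=8 take 4 → i++
[i=1,j=1] A[i]=17>B[j]=8 take 8 → j++
[i=1,j=2] A[i]=17>B[j]=10 take 10 → j++
[i=1,j=3] A[i]=17>B[j]=15 take 15 → j++
[i=1,j=4] A[i]=17<=B[j]=20 take 17 → i++
[i=2,j=4] A[i]=21>B[j]=20 take 20 → j++

i=2, j=5, merged so far=[1, 4, 8, 10, 15, 17, 20]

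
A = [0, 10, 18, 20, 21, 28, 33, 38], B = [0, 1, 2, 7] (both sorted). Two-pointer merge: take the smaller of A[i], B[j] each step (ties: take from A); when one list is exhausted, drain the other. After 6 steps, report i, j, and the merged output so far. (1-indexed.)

i=3, j=5, merged so far=[0, 0, 1, 2, 7, 10]

i=1 j=1: A[i]=0<=B[j]=0 take 0, i++
i=2 j=1: A[i]=10>B[j]=0 take 0, j++
i=2 j=2: A[i]=10>B[j]=1 take 1, j++
i=2 j=3: A[i]=10>B[j]=2 take 2, j++
i=2 j=4: A[i]=10>B[j]=7 take 7, j++
i=2 j=5: B done, take A[i]=10, i++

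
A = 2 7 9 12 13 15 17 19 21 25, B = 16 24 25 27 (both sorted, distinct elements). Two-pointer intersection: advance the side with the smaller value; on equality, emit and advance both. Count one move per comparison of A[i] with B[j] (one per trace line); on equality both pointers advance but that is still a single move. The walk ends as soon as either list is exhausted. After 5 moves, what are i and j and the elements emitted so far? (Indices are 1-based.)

[i=1,j=1] 2<16 → i++
[i=2,j=1] 7<16 → i++
[i=3,j=1] 9<16 → i++
[i=4,j=1] 12<16 → i++
[i=5,j=1] 13<16 → i++

i=6, j=1, emitted=[]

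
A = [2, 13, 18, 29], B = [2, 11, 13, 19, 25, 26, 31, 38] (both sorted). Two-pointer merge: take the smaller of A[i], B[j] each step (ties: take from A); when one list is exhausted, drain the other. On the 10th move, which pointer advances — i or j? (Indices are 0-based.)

[i=0,j=0] A[i]=2<=B[j]=2 take 2 → i++
[i=1,j=0] A[i]=13>B[j]=2 take 2 → j++
[i=1,j=1] A[i]=13>B[j]=11 take 11 → j++
[i=1,j=2] A[i]=13<=B[j]=13 take 13 → i++
[i=2,j=2] A[i]=18>B[j]=13 take 13 → j++
[i=2,j=3] A[i]=18<=B[j]=19 take 18 → i++
[i=3,j=3] A[i]=29>B[j]=19 take 19 → j++
[i=3,j=4] A[i]=29>B[j]=25 take 25 → j++
[i=3,j=5] A[i]=29>B[j]=26 take 26 → j++
[i=3,j=6] A[i]=29<=B[j]=31 take 29 → i++

i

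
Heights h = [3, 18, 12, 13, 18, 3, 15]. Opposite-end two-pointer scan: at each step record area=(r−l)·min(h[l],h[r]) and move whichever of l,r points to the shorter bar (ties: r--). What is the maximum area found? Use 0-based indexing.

max area = 75

l=0 r=6: min(3,15)*6=18 best=18 *, l++
l=1 r=6: min(18,15)*5=75 best=75 *, r--
l=1 r=5: min(18,3)*4=12 best=75, r--
l=1 r=4: min(18,18)*3=54 best=75, r--
l=1 r=3: min(18,13)*2=26 best=75, r--
l=1 r=2: min(18,12)*1=12 best=75, r--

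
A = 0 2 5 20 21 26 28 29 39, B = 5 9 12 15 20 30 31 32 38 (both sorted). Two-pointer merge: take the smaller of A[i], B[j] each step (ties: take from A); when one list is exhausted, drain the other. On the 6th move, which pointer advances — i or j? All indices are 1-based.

[i=1,j=1] A[i]=0<=B[j]=5 take 0 → i++
[i=2,j=1] A[i]=2<=B[j]=5 take 2 → i++
[i=3,j=1] A[i]=5<=B[j]=5 take 5 → i++
[i=4,j=1] A[i]=20>B[j]=5 take 5 → j++
[i=4,j=2] A[i]=20>B[j]=9 take 9 → j++
[i=4,j=3] A[i]=20>B[j]=12 take 12 → j++

j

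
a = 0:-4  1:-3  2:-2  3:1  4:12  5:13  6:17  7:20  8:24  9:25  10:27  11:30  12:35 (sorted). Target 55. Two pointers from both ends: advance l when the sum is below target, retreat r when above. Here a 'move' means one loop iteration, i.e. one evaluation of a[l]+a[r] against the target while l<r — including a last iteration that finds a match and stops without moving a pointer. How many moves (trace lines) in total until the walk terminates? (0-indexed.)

l=0 r=12: -4+35=31 <55, l++
l=1 r=12: -3+35=32 <55, l++
l=2 r=12: -2+35=33 <55, l++
l=3 r=12: 1+35=36 <55, l++
l=4 r=12: 12+35=47 <55, l++
l=5 r=12: 13+35=48 <55, l++
l=6 r=12: 17+35=52 <55, l++
l=7 r=12: 20+35=55, found

8 moves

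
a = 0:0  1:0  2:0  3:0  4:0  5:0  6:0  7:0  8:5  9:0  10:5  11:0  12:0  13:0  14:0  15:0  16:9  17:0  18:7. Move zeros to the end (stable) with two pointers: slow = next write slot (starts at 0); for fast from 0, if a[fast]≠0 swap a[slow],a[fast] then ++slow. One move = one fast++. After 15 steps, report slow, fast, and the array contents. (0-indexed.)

(s=0,f=0) a[fast]=0 → fast++
(s=0,f=1) a[fast]=0 → fast++
(s=0,f=2) a[fast]=0 → fast++
(s=0,f=3) a[fast]=0 → fast++
(s=0,f=4) a[fast]=0 → fast++
(s=0,f=5) a[fast]=0 → fast++
(s=0,f=6) a[fast]=0 → fast++
(s=0,f=7) a[fast]=0 → fast++
(s=0,f=8) a[fast]=5≠0 swap→a[0]=5 → slow++,fast++
(s=1,f=9) a[fast]=0 → fast++
(s=1,f=10) a[fast]=5≠0 swap→a[1]=5 → slow++,fast++
(s=2,f=11) a[fast]=0 → fast++
(s=2,f=12) a[fast]=0 → fast++
(s=2,f=13) a[fast]=0 → fast++
(s=2,f=14) a[fast]=0 → fast++

slow=2, fast=15, a=[5, 5, 0, 0, 0, 0, 0, 0, 0, 0, 0, 0, 0, 0, 0, 0, 9, 0, 7]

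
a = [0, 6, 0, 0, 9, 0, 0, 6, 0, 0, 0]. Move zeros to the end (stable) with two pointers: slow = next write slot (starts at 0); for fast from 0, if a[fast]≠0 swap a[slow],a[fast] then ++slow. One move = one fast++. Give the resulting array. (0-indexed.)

[6, 9, 6, 0, 0, 0, 0, 0, 0, 0, 0]

(s=0,f=0) a[fast]=0 → fast++
(s=0,f=1) a[fast]=6≠0 swap→a[0]=6 → slow++,fast++
(s=1,f=2) a[fast]=0 → fast++
(s=1,f=3) a[fast]=0 → fast++
(s=1,f=4) a[fast]=9≠0 swap→a[1]=9 → slow++,fast++
(s=2,f=5) a[fast]=0 → fast++
(s=2,f=6) a[fast]=0 → fast++
(s=2,f=7) a[fast]=6≠0 swap→a[2]=6 → slow++,fast++
(s=3,f=8) a[fast]=0 → fast++
(s=3,f=9) a[fast]=0 → fast++
(s=3,f=10) a[fast]=0 → fast++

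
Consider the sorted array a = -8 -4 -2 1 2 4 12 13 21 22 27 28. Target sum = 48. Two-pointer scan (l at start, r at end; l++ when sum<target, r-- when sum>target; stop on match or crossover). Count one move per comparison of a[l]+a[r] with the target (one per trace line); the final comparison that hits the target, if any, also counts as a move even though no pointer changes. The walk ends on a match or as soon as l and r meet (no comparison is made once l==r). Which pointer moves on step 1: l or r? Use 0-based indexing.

l

l=0 r=11: -8+28=20 <48, l++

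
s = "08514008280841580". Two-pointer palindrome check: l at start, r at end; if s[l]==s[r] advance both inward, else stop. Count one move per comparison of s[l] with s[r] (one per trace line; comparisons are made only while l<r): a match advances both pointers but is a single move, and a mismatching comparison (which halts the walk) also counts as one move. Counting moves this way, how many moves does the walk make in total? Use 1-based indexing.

[1,17] '0'=='0' → l++,r--
[2,16] '8'=='8' → l++,r--
[3,15] '5'=='5' → l++,r--
[4,14] '1'=='1' → l++,r--
[5,13] '4'=='4' → l++,r--
[6,12] '0'!='8' → stop

6 moves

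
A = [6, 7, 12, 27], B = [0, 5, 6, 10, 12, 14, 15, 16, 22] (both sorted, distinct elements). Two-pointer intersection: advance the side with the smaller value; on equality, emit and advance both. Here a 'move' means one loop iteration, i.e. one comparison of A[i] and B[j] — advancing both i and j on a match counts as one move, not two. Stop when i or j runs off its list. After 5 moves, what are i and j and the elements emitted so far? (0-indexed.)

i=2, j=4, emitted=[6]

[i=0,j=0] 6>0 → j++
[i=0,j=1] 6>5 → j++
[i=0,j=2] 6==6 emit → i++,j++
[i=1,j=3] 7<10 → i++
[i=2,j=3] 12>10 → j++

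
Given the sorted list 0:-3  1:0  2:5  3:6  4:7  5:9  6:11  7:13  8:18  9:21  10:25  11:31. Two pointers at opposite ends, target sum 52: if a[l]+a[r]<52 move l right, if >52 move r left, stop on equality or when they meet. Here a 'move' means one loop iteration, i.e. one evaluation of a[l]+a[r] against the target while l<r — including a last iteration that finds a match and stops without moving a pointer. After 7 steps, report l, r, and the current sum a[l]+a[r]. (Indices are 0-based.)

l=7, r=11, sum=44

l=0 r=11: -3+31=28 <52, l++
l=1 r=11: 0+31=31 <52, l++
l=2 r=11: 5+31=36 <52, l++
l=3 r=11: 6+31=37 <52, l++
l=4 r=11: 7+31=38 <52, l++
l=5 r=11: 9+31=40 <52, l++
l=6 r=11: 11+31=42 <52, l++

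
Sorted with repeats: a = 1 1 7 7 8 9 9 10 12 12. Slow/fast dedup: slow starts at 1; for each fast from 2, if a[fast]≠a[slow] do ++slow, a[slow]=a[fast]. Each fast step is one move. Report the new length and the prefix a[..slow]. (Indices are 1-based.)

(s=1,f=2) a[fast]=1=a[slow] dup → fast++
(s=1,f=3) a[fast]=7≠a[slow]=1 write a[2]=7 → slow++,fast++
(s=2,f=4) a[fast]=7=a[slow] dup → fast++
(s=2,f=5) a[fast]=8≠a[slow]=7 write a[3]=8 → slow++,fast++
(s=3,f=6) a[fast]=9≠a[slow]=8 write a[4]=9 → slow++,fast++
(s=4,f=7) a[fast]=9=a[slow] dup → fast++
(s=4,f=8) a[fast]=10≠a[slow]=9 write a[5]=10 → slow++,fast++
(s=5,f=9) a[fast]=12≠a[slow]=10 write a[6]=12 → slow++,fast++
(s=6,f=10) a[fast]=12=a[slow] dup → fast++

length 6; prefix = [1, 7, 8, 9, 10, 12]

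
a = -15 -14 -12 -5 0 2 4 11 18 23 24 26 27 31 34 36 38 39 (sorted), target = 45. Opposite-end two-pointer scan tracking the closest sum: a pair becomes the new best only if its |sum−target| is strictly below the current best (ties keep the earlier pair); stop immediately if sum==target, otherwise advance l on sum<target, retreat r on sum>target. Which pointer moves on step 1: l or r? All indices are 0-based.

l

l=0 r=17: -15+39=24 d=21 *, l++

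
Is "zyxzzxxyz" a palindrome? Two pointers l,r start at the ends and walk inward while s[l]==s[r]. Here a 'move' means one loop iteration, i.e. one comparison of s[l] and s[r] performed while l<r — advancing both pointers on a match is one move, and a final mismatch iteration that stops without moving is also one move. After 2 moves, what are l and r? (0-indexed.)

l=0 r=8: 'z'=='z', l++,r--
l=1 r=7: 'y'=='y', l++,r--

l=2, r=6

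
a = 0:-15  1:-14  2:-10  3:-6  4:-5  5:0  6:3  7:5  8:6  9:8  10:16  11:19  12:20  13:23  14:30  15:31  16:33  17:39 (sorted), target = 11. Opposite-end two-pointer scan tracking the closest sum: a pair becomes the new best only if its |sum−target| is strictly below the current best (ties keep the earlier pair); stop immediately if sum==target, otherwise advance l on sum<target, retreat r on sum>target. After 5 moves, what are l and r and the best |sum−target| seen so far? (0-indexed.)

l=1, r=13, best |Δ|=3

[0,17] -15+39=24 d=13 * → r--
[0,16] -15+33=18 d=7 * → r--
[0,15] -15+31=16 d=5 * → r--
[0,14] -15+30=15 d=4 * → r--
[0,13] -15+23=8 d=3 * → l++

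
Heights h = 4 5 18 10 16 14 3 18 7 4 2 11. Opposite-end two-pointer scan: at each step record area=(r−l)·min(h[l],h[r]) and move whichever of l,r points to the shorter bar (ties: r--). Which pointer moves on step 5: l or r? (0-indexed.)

r

l=0 r=11: min(4,11)*11=44 best=44 *, l++
l=1 r=11: min(5,11)*10=50 best=50 *, l++
l=2 r=11: min(18,11)*9=99 best=99 *, r--
l=2 r=10: min(18,2)*8=16 best=99, r--
l=2 r=9: min(18,4)*7=28 best=99, r--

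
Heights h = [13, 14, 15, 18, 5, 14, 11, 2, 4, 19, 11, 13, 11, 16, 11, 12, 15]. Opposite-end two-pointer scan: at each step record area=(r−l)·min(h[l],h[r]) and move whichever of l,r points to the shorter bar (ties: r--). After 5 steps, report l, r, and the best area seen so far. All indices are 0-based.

l=2, r=13, best area=210

l=0 r=16: min(13,15)*16=208 best=208 *, l++
l=1 r=16: min(14,15)*15=210 best=210 *, l++
l=2 r=16: min(15,15)*14=210 best=210, r--
l=2 r=15: min(15,12)*13=156 best=210, r--
l=2 r=14: min(15,11)*12=132 best=210, r--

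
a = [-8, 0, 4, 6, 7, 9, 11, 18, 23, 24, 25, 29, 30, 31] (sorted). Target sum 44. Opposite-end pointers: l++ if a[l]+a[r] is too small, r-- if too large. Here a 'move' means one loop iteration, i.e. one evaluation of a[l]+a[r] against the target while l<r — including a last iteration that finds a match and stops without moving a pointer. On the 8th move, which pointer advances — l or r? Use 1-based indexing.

r

l=1 r=14: -8+31=23 <44, l++
l=2 r=14: 0+31=31 <44, l++
l=3 r=14: 4+31=35 <44, l++
l=4 r=14: 6+31=37 <44, l++
l=5 r=14: 7+31=38 <44, l++
l=6 r=14: 9+31=40 <44, l++
l=7 r=14: 11+31=42 <44, l++
l=8 r=14: 18+31=49 >44, r--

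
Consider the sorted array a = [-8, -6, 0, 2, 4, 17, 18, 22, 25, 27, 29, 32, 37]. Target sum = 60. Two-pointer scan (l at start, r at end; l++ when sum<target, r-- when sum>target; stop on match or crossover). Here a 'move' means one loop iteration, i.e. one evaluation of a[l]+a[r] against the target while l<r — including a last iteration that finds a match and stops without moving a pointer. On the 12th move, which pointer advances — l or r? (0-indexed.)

r

l=0 r=12: -8+37=29 <60, l++
l=1 r=12: -6+37=31 <60, l++
l=2 r=12: 0+37=37 <60, l++
l=3 r=12: 2+37=39 <60, l++
l=4 r=12: 4+37=41 <60, l++
l=5 r=12: 17+37=54 <60, l++
l=6 r=12: 18+37=55 <60, l++
l=7 r=12: 22+37=59 <60, l++
l=8 r=12: 25+37=62 >60, r--
l=8 r=11: 25+32=57 <60, l++
l=9 r=11: 27+32=59 <60, l++
l=10 r=11: 29+32=61 >60, r--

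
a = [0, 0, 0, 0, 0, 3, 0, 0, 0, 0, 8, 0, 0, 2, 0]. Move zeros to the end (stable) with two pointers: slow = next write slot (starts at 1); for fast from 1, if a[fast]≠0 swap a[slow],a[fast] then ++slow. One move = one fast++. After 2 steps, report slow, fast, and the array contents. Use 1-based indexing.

(s=1,f=1) a[fast]=0 → fast++
(s=1,f=2) a[fast]=0 → fast++

slow=1, fast=3, a=[0, 0, 0, 0, 0, 3, 0, 0, 0, 0, 8, 0, 0, 2, 0]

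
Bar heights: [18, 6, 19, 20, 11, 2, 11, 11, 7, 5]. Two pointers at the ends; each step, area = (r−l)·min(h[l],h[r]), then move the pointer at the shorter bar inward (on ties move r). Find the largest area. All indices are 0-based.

max area = 77

[0,9] min(18,5)*9=45 best=45 * → r--
[0,8] min(18,7)*8=56 best=56 * → r--
[0,7] min(18,11)*7=77 best=77 * → r--
[0,6] min(18,11)*6=66 best=77 → r--
[0,5] min(18,2)*5=10 best=77 → r--
[0,4] min(18,11)*4=44 best=77 → r--
[0,3] min(18,20)*3=54 best=77 → l++
[1,3] min(6,20)*2=12 best=77 → l++
[2,3] min(19,20)*1=19 best=77 → l++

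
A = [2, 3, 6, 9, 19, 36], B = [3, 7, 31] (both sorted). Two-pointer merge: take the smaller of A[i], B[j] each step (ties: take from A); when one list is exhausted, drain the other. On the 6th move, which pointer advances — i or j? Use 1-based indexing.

i

i=1 j=1: A[i]=2<=B[j]=3 take 2, i++
i=2 j=1: A[i]=3<=B[j]=3 take 3, i++
i=3 j=1: A[i]=6>B[j]=3 take 3, j++
i=3 j=2: A[i]=6<=B[j]=7 take 6, i++
i=4 j=2: A[i]=9>B[j]=7 take 7, j++
i=4 j=3: A[i]=9<=B[j]=31 take 9, i++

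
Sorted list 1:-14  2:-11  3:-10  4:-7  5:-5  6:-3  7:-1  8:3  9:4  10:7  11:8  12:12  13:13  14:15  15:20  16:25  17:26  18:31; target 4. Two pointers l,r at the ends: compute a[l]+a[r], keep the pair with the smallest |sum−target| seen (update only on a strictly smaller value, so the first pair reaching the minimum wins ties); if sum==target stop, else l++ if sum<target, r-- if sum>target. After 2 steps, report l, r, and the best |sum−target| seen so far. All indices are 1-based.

l=1, r=16, best |Δ|=8

[1,18] -14+31=17 d=13 * → r--
[1,17] -14+26=12 d=8 * → r--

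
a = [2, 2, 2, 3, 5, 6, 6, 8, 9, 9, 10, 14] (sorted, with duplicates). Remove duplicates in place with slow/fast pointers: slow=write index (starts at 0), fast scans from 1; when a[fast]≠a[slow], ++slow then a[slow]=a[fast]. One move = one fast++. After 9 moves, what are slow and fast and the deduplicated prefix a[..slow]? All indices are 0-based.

slow=0 fast=1: a[fast]=2=a[slow] dup, fast++
slow=0 fast=2: a[fast]=2=a[slow] dup, fast++
slow=0 fast=3: a[fast]=3≠a[slow]=2 write a[1]=3, slow++,fast++
slow=1 fast=4: a[fast]=5≠a[slow]=3 write a[2]=5, slow++,fast++
slow=2 fast=5: a[fast]=6≠a[slow]=5 write a[3]=6, slow++,fast++
slow=3 fast=6: a[fast]=6=a[slow] dup, fast++
slow=3 fast=7: a[fast]=8≠a[slow]=6 write a[4]=8, slow++,fast++
slow=4 fast=8: a[fast]=9≠a[slow]=8 write a[5]=9, slow++,fast++
slow=5 fast=9: a[fast]=9=a[slow] dup, fast++

slow=5, fast=10, prefix=[2, 3, 5, 6, 8, 9]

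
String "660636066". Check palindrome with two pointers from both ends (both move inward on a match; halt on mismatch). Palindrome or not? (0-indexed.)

palindrome

[0,8] '6'=='6' → l++,r--
[1,7] '6'=='6' → l++,r--
[2,6] '0'=='0' → l++,r--
[3,5] '6'=='6' → l++,r--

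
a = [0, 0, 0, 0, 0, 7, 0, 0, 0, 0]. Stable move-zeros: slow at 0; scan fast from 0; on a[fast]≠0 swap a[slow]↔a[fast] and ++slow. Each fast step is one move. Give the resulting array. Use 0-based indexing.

[7, 0, 0, 0, 0, 0, 0, 0, 0, 0]

slow=0 fast=0: a[fast]=0, fast++
slow=0 fast=1: a[fast]=0, fast++
slow=0 fast=2: a[fast]=0, fast++
slow=0 fast=3: a[fast]=0, fast++
slow=0 fast=4: a[fast]=0, fast++
slow=0 fast=5: a[fast]=7≠0 swap→a[0]=7, slow++,fast++
slow=1 fast=6: a[fast]=0, fast++
slow=1 fast=7: a[fast]=0, fast++
slow=1 fast=8: a[fast]=0, fast++
slow=1 fast=9: a[fast]=0, fast++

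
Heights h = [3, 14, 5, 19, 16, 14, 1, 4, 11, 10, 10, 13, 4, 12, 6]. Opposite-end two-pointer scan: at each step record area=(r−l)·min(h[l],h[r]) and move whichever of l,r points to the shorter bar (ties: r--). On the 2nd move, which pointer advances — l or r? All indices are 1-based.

l=1 r=15: min(3,6)*14=42 best=42 *, l++
l=2 r=15: min(14,6)*13=78 best=78 *, r--

r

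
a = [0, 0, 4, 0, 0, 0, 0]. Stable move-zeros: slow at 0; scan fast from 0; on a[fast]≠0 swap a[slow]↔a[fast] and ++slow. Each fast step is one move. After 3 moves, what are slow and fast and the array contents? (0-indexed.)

slow=0 fast=0: a[fast]=0, fast++
slow=0 fast=1: a[fast]=0, fast++
slow=0 fast=2: a[fast]=4≠0 swap→a[0]=4, slow++,fast++

slow=1, fast=3, a=[4, 0, 0, 0, 0, 0, 0]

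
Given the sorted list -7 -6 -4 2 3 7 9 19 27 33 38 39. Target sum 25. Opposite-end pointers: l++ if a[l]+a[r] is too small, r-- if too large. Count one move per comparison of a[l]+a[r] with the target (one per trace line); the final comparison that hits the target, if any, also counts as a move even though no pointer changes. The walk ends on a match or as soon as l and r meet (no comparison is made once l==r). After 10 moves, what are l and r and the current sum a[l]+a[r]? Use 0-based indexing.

[0,11] -7+39=32 >25 → r--
[0,10] -7+38=31 >25 → r--
[0,9] -7+33=26 >25 → r--
[0,8] -7+27=20 <25 → l++
[1,8] -6+27=21 <25 → l++
[2,8] -4+27=23 <25 → l++
[3,8] 2+27=29 >25 → r--
[3,7] 2+19=21 <25 → l++
[4,7] 3+19=22 <25 → l++
[5,7] 7+19=26 >25 → r--

l=5, r=6, sum=16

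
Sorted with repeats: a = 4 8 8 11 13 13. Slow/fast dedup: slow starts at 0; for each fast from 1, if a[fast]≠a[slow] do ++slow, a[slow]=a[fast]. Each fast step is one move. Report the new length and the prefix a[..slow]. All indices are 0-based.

(s=0,f=1) a[fast]=8≠a[slow]=4 write a[1]=8 → slow++,fast++
(s=1,f=2) a[fast]=8=a[slow] dup → fast++
(s=1,f=3) a[fast]=11≠a[slow]=8 write a[2]=11 → slow++,fast++
(s=2,f=4) a[fast]=13≠a[slow]=11 write a[3]=13 → slow++,fast++
(s=3,f=5) a[fast]=13=a[slow] dup → fast++

length 4; prefix = [4, 8, 11, 13]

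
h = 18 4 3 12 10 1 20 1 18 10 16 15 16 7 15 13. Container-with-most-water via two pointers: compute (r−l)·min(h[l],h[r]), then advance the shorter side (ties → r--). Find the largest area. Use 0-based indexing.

max area = 210

l=0 r=15: min(18,13)*15=195 best=195 *, r--
l=0 r=14: min(18,15)*14=210 best=210 *, r--
l=0 r=13: min(18,7)*13=91 best=210, r--
l=0 r=12: min(18,16)*12=192 best=210, r--
l=0 r=11: min(18,15)*11=165 best=210, r--
l=0 r=10: min(18,16)*10=160 best=210, r--
l=0 r=9: min(18,10)*9=90 best=210, r--
l=0 r=8: min(18,18)*8=144 best=210, r--
l=0 r=7: min(18,1)*7=7 best=210, r--
l=0 r=6: min(18,20)*6=108 best=210, l++
l=1 r=6: min(4,20)*5=20 best=210, l++
l=2 r=6: min(3,20)*4=12 best=210, l++
l=3 r=6: min(12,20)*3=36 best=210, l++
l=4 r=6: min(10,20)*2=20 best=210, l++
l=5 r=6: min(1,20)*1=1 best=210, l++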